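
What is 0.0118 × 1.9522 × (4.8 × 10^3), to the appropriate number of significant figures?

1.1 × 10^2

0.0118 × 1.9522 × (4.8 × 10^3) = 110.572608
Multiplication/division keeps the fewest significant figures: 0.0118 → 3 s.f., 1.9522 → 5 s.f., 4.8 × 10^3 → 2 s.f.; limit is 2.
Rounded to 2 significant figures: 1.1 × 10^2.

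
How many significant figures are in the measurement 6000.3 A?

6000.3: zeros between nonzero digits are significant.

5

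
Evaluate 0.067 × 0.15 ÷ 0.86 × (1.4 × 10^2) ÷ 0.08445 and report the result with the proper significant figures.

19

0.067 × 0.15 ÷ 0.86 × (1.4 × 10^2) ÷ 0.08445 = 19.3729604692…
Multiplication/division keeps the fewest significant figures: 0.067 → 2 s.f., 0.15 → 2 s.f., 0.86 → 2 s.f., 1.4 × 10^2 → 2 s.f., 0.08445 → 4 s.f.; limit is 2.
Rounded to 2 significant figures: 19.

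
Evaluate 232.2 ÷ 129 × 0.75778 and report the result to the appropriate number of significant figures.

1.36

232.2 ÷ 129 × 0.75778 = 1.364004
Multiplication/division keeps the fewest significant figures: 232.2 → 4 s.f., 129 → 3 s.f., 0.75778 → 5 s.f.; limit is 3.
Rounded to 3 significant figures: 1.36.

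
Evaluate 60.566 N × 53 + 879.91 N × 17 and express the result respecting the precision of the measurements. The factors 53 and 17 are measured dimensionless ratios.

1.8 × 10^4 N

60.566 × 53 = 3209.998 → 3.2 × 10^3 N (2 s.f., last digit at the 10^2 place).
879.91 × 17 = 14958.47 → 1.5 × 10^4 N (2 s.f., last digit at the 10^3 place).
Sum: 18168.468 N; keep the coarser place, 10^3.
Result: 1.8 × 10^4 N.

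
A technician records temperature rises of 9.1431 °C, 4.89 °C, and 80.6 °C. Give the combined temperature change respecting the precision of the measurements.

94.6 °C

9.1431 °C + 4.89 °C + 80.6 °C = 94.6331 °C.
Addition/subtraction keeps the fewest decimal places: 9.1431 → 4 decimal places, 4.89 → 2 decimal places, 80.6 → 1 decimal place; limit is 1.
Rounded to 1 decimal place: 94.6 °C.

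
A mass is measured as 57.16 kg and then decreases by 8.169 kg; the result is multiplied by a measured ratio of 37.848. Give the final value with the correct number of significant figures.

57.16 kg − 8.169 kg = 48.991 kg; the difference is limited to 2 decimal places (4 s.f.).
Carrying full precision, 48.991 × 37.848 = 1854.211368 kg; 37.848 has 5 s.f., so the result keeps min(4, 5) = 4 s.f.
Rounded to 4 significant figures: 1854 kg.

1854 kg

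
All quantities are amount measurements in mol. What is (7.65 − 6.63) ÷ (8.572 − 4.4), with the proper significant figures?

7.65 − 6.63 = 1.02, limited to 2 d.p. → 3 s.f.; 8.572 − 4.4 = 4.172, limited to 1 d.p. → 2 s.f.
Carrying full precision, 1.02 ÷ 4.172 = 0.244487056568…; keep min(3, 2) = 2 s.f.
Rounded to 2 significant figures: 0.24.

0.24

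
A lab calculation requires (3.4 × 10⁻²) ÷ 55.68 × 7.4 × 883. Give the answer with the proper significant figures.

4.0

(3.4 × 10⁻²) ÷ 55.68 × 7.4 × 883 = 3.98999281609…
Multiplication/division keeps the fewest significant figures: 3.4 × 10⁻² → 2 s.f., 55.68 → 4 s.f., 7.4 → 2 s.f., 883 → 3 s.f.; limit is 2.
Rounded to 2 significant figures: 4.0.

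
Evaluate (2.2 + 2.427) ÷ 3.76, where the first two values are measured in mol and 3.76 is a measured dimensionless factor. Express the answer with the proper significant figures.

2.2 mol + 2.427 mol = 4.627 mol; the sum is limited to 1 decimal place (2 s.f.).
Carrying full precision, 4.627 ÷ 3.76 = 1.23058510638… mol; 3.76 has 3 s.f., so the result keeps min(2, 3) = 2 s.f.
Rounded to 2 significant figures: 1.2 mol.

1.2 mol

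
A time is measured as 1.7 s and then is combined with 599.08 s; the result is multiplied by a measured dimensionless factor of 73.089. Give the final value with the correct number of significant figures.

4.391 × 10^4 s

1.7 s + 599.08 s = 600.78 s; the sum is limited to 1 decimal place (4 s.f.).
Carrying full precision, 600.78 × 73.089 = 43910.40942 s; 73.089 has 5 s.f., so the result keeps min(4, 5) = 4 s.f.
Rounded to 4 significant figures: 4.391 × 10^4 s.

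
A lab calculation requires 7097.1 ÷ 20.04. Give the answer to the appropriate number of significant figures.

7097.1 ÷ 20.04 = 354.146706587…
Multiplication/division keeps the fewest significant figures: 7097.1 → 5 s.f., 20.04 → 4 s.f.; limit is 4.
Rounded to 4 significant figures: 3.541 × 10^2.

3.541 × 10^2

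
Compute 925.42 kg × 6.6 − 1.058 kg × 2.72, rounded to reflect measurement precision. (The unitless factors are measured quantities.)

6.1 × 10³ kg

925.42 × 6.6 = 6107.772 → 6.1 × 10³ kg (2 s.f., last digit at the 10^2 place).
1.058 × 2.72 = 2.87776 → 2.88 kg (3 s.f., last digit at the 10^-2 place).
Difference: 6104.89424 kg; keep the coarser place, 10^2.
Result: 6.1 × 10³ kg.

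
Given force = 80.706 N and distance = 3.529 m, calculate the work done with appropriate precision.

work done = 80.706 N × 3.529 m = 284.811474 J.
80.706 has 5 significant figures; 3.529 has 4.
Division/multiplication keeps the fewest: 4 significant figures.
Rounded: 284.8 J.

284.8 J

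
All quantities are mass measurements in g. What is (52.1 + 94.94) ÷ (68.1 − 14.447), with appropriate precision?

52.1 + 94.94 = 147.04, limited to 1 d.p. → 4 s.f.; 68.1 − 14.447 = 53.653, limited to 1 d.p. → 3 s.f.
Carrying full precision, 147.04 ÷ 53.653 = 2.74057368647…; keep min(4, 3) = 3 s.f.
Rounded to 3 significant figures: 2.74.

2.74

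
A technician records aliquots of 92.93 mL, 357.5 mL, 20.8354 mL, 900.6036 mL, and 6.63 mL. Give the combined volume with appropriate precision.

92.93 mL + 357.5 mL + 20.8354 mL + 900.6036 mL + 6.63 mL = 1378.4990 mL.
Addition/subtraction keeps the fewest decimal places: 92.93 → 2 decimal places, 357.5 → 1 decimal place, 20.8354 → 4 decimal places, 900.6036 → 4 decimal places, 6.63 → 2 decimal places; limit is 1.
Rounded to 1 decimal place: 1378.5 mL.

1378.5 mL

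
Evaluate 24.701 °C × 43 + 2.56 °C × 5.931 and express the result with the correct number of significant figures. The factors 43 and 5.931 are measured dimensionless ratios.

1.1 × 10^3 °C

24.701 × 43 = 1062.143 → 1.1 × 10^3 °C (2 s.f., last digit at the 10^2 place).
2.56 × 5.931 = 15.18336 → 15.2 °C (3 s.f., last digit at the 10^-1 place).
Sum: 1077.32636 °C; keep the coarser place, 10^2.
Result: 1.1 × 10^3 °C.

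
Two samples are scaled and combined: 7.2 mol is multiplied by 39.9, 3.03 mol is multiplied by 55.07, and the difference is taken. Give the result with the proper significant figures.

7.2 × 39.9 = 287.28 → 2.9 × 10² mol (2 s.f., last digit at the 10^1 place).
3.03 × 55.07 = 166.8621 → 167 mol (3 s.f., last digit at the 10^0 place).
Difference: 120.4179 mol; keep the coarser place, 10^1.
Result: 1.2 × 10² mol.

1.2 × 10² mol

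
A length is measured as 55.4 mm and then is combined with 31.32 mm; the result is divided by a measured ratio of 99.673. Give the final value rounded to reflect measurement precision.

0.870 mm

55.4 mm + 31.32 mm = 86.72 mm; the sum is limited to 1 decimal place (3 s.f.).
Carrying full precision, 86.72 ÷ 99.673 = 0.870045047305… mm; 99.673 has 5 s.f., so the result keeps min(3, 5) = 3 s.f.
Rounded to 3 significant figures: 0.870 mm.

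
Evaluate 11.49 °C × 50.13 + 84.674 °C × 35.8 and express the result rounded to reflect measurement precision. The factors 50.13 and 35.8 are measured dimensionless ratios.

11.49 × 50.13 = 575.9937 → 576.0 °C (4 s.f., last digit at the 10^-1 place).
84.674 × 35.8 = 3031.3292 → 3.03 × 10³ °C (3 s.f., last digit at the 10^1 place).
Sum: 3607.3229 °C; keep the coarser place, 10^1.
Result: 3.61 × 10³ °C.

3.61 × 10³ °C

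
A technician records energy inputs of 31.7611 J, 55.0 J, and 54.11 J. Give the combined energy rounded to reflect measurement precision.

31.7611 J + 55.0 J + 54.11 J = 140.8711 J.
Addition/subtraction keeps the fewest decimal places: 31.7611 → 4 decimal places, 55.0 → 1 decimal place, 54.11 → 2 decimal places; limit is 1.
Rounded to 1 decimal place: 1.409 × 10^2 J.

1.409 × 10^2 J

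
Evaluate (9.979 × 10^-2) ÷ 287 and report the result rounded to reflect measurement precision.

(9.979 × 10^-2) ÷ 287 = 0.000347700348432…
Multiplication/division keeps the fewest significant figures: 9.979 × 10^-2 → 4 s.f., 287 → 3 s.f.; limit is 3.
Rounded to 3 significant figures: 3.48 × 10^-4.

3.48 × 10^-4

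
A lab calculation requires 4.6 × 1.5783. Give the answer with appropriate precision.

4.6 × 1.5783 = 7.26018
Multiplication/division keeps the fewest significant figures: 4.6 → 2 s.f., 1.5783 → 5 s.f.; limit is 2.
Rounded to 2 significant figures: 7.3.

7.3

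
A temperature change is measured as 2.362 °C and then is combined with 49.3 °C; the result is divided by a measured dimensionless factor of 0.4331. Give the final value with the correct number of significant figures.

119 °C

2.362 °C + 49.3 °C = 51.662 °C; the sum is limited to 1 decimal place (3 s.f.).
Carrying full precision, 51.662 ÷ 0.4331 = 119.28422997… °C; 0.4331 has 4 s.f., so the result keeps min(3, 4) = 3 s.f.
Rounded to 3 significant figures: 119 °C.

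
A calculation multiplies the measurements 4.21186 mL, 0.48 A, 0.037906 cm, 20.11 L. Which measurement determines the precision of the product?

4.21186 mL → 6 s.f.; 0.48 A → 2 s.f.; 0.037906 cm → 5 s.f.; 20.11 L → 4 s.f.
The fewest is 2 significant figures, from 0.48 A.

0.48 A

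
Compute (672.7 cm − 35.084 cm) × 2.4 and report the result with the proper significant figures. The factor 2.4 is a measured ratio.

672.7 cm − 35.084 cm = 637.616 cm; the difference is limited to 1 decimal place (4 s.f.).
Carrying full precision, 637.616 × 2.4 = 1530.2784 cm; 2.4 has 2 s.f., so the result keeps min(4, 2) = 2 s.f.
Rounded to 2 significant figures: 1.5 × 10³ cm.

1.5 × 10³ cm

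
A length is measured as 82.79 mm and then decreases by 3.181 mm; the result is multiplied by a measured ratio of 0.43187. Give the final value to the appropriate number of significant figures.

82.79 mm − 3.181 mm = 79.609 mm; the difference is limited to 2 decimal places (4 s.f.).
Carrying full precision, 79.609 × 0.43187 = 34.38073883 mm; 0.43187 has 5 s.f., so the result keeps min(4, 5) = 4 s.f.
Rounded to 4 significant figures: 34.38 mm.

34.38 mm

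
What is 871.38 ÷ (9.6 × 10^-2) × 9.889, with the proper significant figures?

871.38 ÷ (9.6 × 10^-2) × 9.889 = 89761.216875
Multiplication/division keeps the fewest significant figures: 871.38 → 5 s.f., 9.6 × 10^-2 → 2 s.f., 9.889 → 4 s.f.; limit is 2.
Rounded to 2 significant figures: 9.0 × 10^4.

9.0 × 10^4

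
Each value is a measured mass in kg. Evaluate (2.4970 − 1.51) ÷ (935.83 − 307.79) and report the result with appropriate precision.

0.0016

2.4970 − 1.51 = 0.9870, limited to 2 d.p. → 2 s.f.; 935.83 − 307.79 = 628.04, limited to 2 d.p. → 5 s.f.
Carrying full precision, 0.9870 ÷ 628.04 = 0.00157155595185…; keep min(2, 5) = 2 s.f.
Rounded to 2 significant figures: 0.0016.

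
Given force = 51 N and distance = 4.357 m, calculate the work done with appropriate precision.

2.2 × 10^2 J

work done = 51 N × 4.357 m = 222.207 J.
51 has 2 significant figures; 4.357 has 4.
Division/multiplication keeps the fewest: 2 significant figures.
Rounded: 2.2 × 10^2 J.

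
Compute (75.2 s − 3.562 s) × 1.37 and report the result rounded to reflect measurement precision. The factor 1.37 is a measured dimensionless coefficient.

98.1 s

75.2 s − 3.562 s = 71.638 s; the difference is limited to 1 decimal place (3 s.f.).
Carrying full precision, 71.638 × 1.37 = 98.14406 s; 1.37 has 3 s.f., so the result keeps min(3, 3) = 3 s.f.
Rounded to 3 significant figures: 98.1 s.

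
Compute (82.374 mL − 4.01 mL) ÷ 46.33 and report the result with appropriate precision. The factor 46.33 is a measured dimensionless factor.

82.374 mL − 4.01 mL = 78.364 mL; the difference is limited to 2 decimal places (4 s.f.).
Carrying full precision, 78.364 ÷ 46.33 = 1.6914310382… mL; 46.33 has 4 s.f., so the result keeps min(4, 4) = 4 s.f.
Rounded to 4 significant figures: 1.691 mL.

1.691 mL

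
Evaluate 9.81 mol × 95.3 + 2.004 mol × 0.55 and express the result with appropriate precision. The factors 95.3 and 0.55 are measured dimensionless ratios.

936 mol

9.81 × 95.3 = 934.893 → 935 mol (3 s.f., last digit at the 10^0 place).
2.004 × 0.55 = 1.1022 → 1.1 mol (2 s.f., last digit at the 10^-1 place).
Sum: 935.9952 mol; keep the coarser place, 10^0.
Result: 936 mol.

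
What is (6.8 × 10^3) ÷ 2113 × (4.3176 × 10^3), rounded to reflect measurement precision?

(6.8 × 10^3) ÷ 2113 × (4.3176 × 10^3) = 13894.7846664…
Multiplication/division keeps the fewest significant figures: 6.8 × 10^3 → 2 s.f., 2113 → 4 s.f., 4.3176 × 10^3 → 5 s.f.; limit is 2.
Rounded to 2 significant figures: 1.4 × 10^4.

1.4 × 10^4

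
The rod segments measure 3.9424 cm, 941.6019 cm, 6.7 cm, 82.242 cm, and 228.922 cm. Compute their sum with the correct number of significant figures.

3.9424 cm + 941.6019 cm + 6.7 cm + 82.242 cm + 228.922 cm = 1263.4083 cm.
Addition/subtraction keeps the fewest decimal places: 3.9424 → 4 decimal places, 941.6019 → 4 decimal places, 6.7 → 1 decimal place, 82.242 → 3 decimal places, 228.922 → 3 decimal places; limit is 1.
Rounded to 1 decimal place: 1263.4 cm.

1263.4 cm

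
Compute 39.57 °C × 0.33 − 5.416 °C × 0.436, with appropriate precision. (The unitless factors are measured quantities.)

11 °C

39.57 × 0.33 = 13.0581 → 13 °C (2 s.f., last digit at the 10^0 place).
5.416 × 0.436 = 2.361376 → 2.36 °C (3 s.f., last digit at the 10^-2 place).
Difference: 10.696724 °C; keep the coarser place, 10^0.
Result: 11 °C.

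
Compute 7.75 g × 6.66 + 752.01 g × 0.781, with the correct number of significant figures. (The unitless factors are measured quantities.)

7.75 × 6.66 = 51.615 → 51.6 g (3 s.f., last digit at the 10^-1 place).
752.01 × 0.781 = 587.31981 → 587 g (3 s.f., last digit at the 10^0 place).
Sum: 638.93481 g; keep the coarser place, 10^0.
Result: 639 g.

639 g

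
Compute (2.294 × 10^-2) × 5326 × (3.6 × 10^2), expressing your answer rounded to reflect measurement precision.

4.4 × 10^4

(2.294 × 10^-2) × 5326 × (3.6 × 10^2) = 43984.2384
Multiplication/division keeps the fewest significant figures: 2.294 × 10^-2 → 4 s.f., 5326 → 4 s.f., 3.6 × 10^2 → 2 s.f.; limit is 2.
Rounded to 2 significant figures: 4.4 × 10^4.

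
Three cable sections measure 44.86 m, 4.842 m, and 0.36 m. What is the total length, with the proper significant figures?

50.06 m

44.86 m + 4.842 m + 0.36 m = 50.062 m.
Addition/subtraction keeps the fewest decimal places: 44.86 → 2 decimal places, 4.842 → 3 decimal places, 0.36 → 2 decimal places; limit is 2.
Rounded to 2 decimal places: 50.06 m.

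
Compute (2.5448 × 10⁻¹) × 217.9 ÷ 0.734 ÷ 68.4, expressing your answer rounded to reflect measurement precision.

(2.5448 × 10⁻¹) × 217.9 ÷ 0.734 ÷ 68.4 = 1.10448220916…
Multiplication/division keeps the fewest significant figures: 2.5448 × 10⁻¹ → 5 s.f., 217.9 → 4 s.f., 0.734 → 3 s.f., 68.4 → 3 s.f.; limit is 3.
Rounded to 3 significant figures: 1.10.

1.10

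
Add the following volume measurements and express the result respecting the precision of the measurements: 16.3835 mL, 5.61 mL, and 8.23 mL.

16.3835 mL + 5.61 mL + 8.23 mL = 30.2235 mL.
Addition/subtraction keeps the fewest decimal places: 16.3835 → 4 decimal places, 5.61 → 2 decimal places, 8.23 → 2 decimal places; limit is 2.
Rounded to 2 decimal places: 30.22 mL.

30.22 mL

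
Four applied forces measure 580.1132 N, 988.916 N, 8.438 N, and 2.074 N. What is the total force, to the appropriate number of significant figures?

580.1132 N + 988.916 N + 8.438 N + 2.074 N = 1579.5412 N.
Addition/subtraction keeps the fewest decimal places: 580.1132 → 4 decimal places, 988.916 → 3 decimal places, 8.438 → 3 decimal places, 2.074 → 3 decimal places; limit is 3.
Rounded to 3 decimal places: 1579.541 N.

1579.541 N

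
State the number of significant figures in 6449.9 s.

5

6449.9: every digit is nonzero and significant.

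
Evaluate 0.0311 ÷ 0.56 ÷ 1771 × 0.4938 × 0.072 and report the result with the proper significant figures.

1.1 × 10^-6

0.0311 ÷ 0.56 ÷ 1771 × 0.4938 × 0.072 = 0.00000111490376704…
Multiplication/division keeps the fewest significant figures: 0.0311 → 3 s.f., 0.56 → 2 s.f., 1771 → 4 s.f., 0.4938 → 4 s.f., 0.072 → 2 s.f.; limit is 2.
Rounded to 2 significant figures: 1.1 × 10^-6.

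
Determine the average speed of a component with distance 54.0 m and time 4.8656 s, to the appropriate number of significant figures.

11.1 m/s

average speed = 54.0 m ÷ 4.8656 s = 11.0983229201… m/s.
54.0 has 3 significant figures; 4.8656 has 5.
Division/multiplication keeps the fewest: 3 significant figures.
Rounded: 11.1 m/s.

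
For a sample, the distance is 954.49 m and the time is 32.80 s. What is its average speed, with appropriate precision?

29.10 m/s

average speed = 954.49 m ÷ 32.80 s = 29.100304878… m/s.
954.49 has 5 significant figures; 32.80 has 4.
Division/multiplication keeps the fewest: 4 significant figures.
Rounded: 29.10 m/s.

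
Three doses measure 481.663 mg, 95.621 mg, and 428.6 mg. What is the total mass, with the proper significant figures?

1005.9 mg

481.663 mg + 95.621 mg + 428.6 mg = 1005.884 mg.
Addition/subtraction keeps the fewest decimal places: 481.663 → 3 decimal places, 95.621 → 3 decimal places, 428.6 → 1 decimal place; limit is 1.
Rounded to 1 decimal place: 1005.9 mg.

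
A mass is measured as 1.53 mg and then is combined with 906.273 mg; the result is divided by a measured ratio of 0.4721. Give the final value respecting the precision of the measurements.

1.53 mg + 906.273 mg = 907.803 mg; the sum is limited to 2 decimal places (5 s.f.).
Carrying full precision, 907.803 ÷ 0.4721 = 1922.90404575… mg; 0.4721 has 4 s.f., so the result keeps min(5, 4) = 4 s.f.
Rounded to 4 significant figures: 1923 mg.

1923 mg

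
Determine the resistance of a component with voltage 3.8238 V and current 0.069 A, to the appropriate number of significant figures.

resistance = 3.8238 V ÷ 0.069 A = 55.4173913043… Ω.
3.8238 has 5 significant figures; 0.069 has 2.
Division/multiplication keeps the fewest: 2 significant figures.
Rounded: 55 Ω.

55 Ω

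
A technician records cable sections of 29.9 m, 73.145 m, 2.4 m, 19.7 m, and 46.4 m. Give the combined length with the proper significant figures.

171.5 m

29.9 m + 73.145 m + 2.4 m + 19.7 m + 46.4 m = 171.545 m.
Addition/subtraction keeps the fewest decimal places: 29.9 → 1 decimal place, 73.145 → 3 decimal places, 2.4 → 1 decimal place, 19.7 → 1 decimal place, 46.4 → 1 decimal place; limit is 1.
Rounded to 1 decimal place: 171.5 m.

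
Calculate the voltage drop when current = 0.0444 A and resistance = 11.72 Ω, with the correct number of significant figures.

voltage drop = 0.0444 A × 11.72 Ω = 0.520368 V.
0.0444 has 3 significant figures; 11.72 has 4.
Division/multiplication keeps the fewest: 3 significant figures.
Rounded: 0.520 V.

0.520 V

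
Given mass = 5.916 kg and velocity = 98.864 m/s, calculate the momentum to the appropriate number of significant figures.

584.9 kg·m/s

momentum = 5.916 kg × 98.864 m/s = 584.879424 kg·m/s.
5.916 has 4 significant figures; 98.864 has 5.
Division/multiplication keeps the fewest: 4 significant figures.
Rounded: 584.9 kg·m/s.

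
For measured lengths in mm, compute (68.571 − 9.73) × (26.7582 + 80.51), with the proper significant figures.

6312 mm²

68.571 − 9.73 = 58.841, limited to 2 d.p. → 4 s.f.; 26.7582 + 80.51 = 107.2682, limited to 2 d.p. → 5 s.f.
Carrying full precision, 58.841 × 107.2682 = 6311.7681562; keep min(4, 5) = 4 s.f.
Rounded to 4 significant figures: 6312 mm².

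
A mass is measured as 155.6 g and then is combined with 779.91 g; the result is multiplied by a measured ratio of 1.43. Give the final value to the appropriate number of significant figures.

1.34 × 10^3 g

155.6 g + 779.91 g = 935.51 g; the sum is limited to 1 decimal place (4 s.f.).
Carrying full precision, 935.51 × 1.43 = 1337.7793 g; 1.43 has 3 s.f., so the result keeps min(4, 3) = 3 s.f.
Rounded to 3 significant figures: 1.34 × 10^3 g.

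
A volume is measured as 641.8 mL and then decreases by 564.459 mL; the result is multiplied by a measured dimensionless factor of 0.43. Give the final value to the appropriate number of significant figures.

33 mL

641.8 mL − 564.459 mL = 77.341 mL; the difference is limited to 1 decimal place (3 s.f.).
Carrying full precision, 77.341 × 0.43 = 33.25663 mL; 0.43 has 2 s.f., so the result keeps min(3, 2) = 2 s.f.
Rounded to 2 significant figures: 33 mL.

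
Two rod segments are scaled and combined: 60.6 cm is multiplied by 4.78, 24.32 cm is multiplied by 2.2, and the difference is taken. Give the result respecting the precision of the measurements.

236 cm

60.6 × 4.78 = 289.668 → 2.90 × 10² cm (3 s.f., last digit at the 10^0 place).
24.32 × 2.2 = 53.504 → 54 cm (2 s.f., last digit at the 10^0 place).
Difference: 236.164 cm; keep the coarser place, 10^0.
Result: 236 cm.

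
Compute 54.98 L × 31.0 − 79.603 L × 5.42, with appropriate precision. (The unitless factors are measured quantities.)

1.27 × 10^3 L

54.98 × 31.0 = 1704.38 → 1.70 × 10^3 L (3 s.f., last digit at the 10^1 place).
79.603 × 5.42 = 431.44826 → 431 L (3 s.f., last digit at the 10^0 place).
Difference: 1272.93174 L; keep the coarser place, 10^1.
Result: 1.27 × 10^3 L.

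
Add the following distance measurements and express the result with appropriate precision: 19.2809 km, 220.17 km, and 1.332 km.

240.78 km

19.2809 km + 220.17 km + 1.332 km = 240.7829 km.
Addition/subtraction keeps the fewest decimal places: 19.2809 → 4 decimal places, 220.17 → 2 decimal places, 1.332 → 3 decimal places; limit is 2.
Rounded to 2 decimal places: 240.78 km.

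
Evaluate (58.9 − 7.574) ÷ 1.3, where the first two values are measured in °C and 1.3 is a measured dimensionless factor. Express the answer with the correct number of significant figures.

58.9 °C − 7.574 °C = 51.326 °C; the difference is limited to 1 decimal place (3 s.f.).
Carrying full precision, 51.326 ÷ 1.3 = 39.4815384615… °C; 1.3 has 2 s.f., so the result keeps min(3, 2) = 2 s.f.
Rounded to 2 significant figures: 39 °C.

39 °C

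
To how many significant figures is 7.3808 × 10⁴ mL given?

7.3808 × 10⁴: in scientific notation every digit of the coefficient is significant.

5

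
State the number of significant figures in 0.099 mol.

0.099: leading zeros are not significant.

2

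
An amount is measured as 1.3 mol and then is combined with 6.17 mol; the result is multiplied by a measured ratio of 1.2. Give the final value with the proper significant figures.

1.3 mol + 6.17 mol = 7.47 mol; the sum is limited to 1 decimal place (2 s.f.).
Carrying full precision, 7.47 × 1.2 = 8.964 mol; 1.2 has 2 s.f., so the result keeps min(2, 2) = 2 s.f.
Rounded to 2 significant figures: 9.0 mol.

9.0 mol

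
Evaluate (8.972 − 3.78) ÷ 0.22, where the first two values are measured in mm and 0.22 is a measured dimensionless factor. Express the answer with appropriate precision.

8.972 mm − 3.78 mm = 5.192 mm; the difference is limited to 2 decimal places (3 s.f.).
Carrying full precision, 5.192 ÷ 0.22 = 23.6 mm; 0.22 has 2 s.f., so the result keeps min(3, 2) = 2 s.f.
Rounded to 2 significant figures: 24 mm.

24 mm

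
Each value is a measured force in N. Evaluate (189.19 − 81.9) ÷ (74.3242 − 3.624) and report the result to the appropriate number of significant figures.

1.518

189.19 − 81.9 = 107.29, limited to 1 d.p. → 4 s.f.; 74.3242 − 3.624 = 70.7002, limited to 3 d.p. → 5 s.f.
Carrying full precision, 107.29 ÷ 70.7002 = 1.51753460386…; keep min(4, 5) = 4 s.f.
Rounded to 4 significant figures: 1.518.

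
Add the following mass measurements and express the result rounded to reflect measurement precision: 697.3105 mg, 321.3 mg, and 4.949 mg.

697.3105 mg + 321.3 mg + 4.949 mg = 1023.5595 mg.
Addition/subtraction keeps the fewest decimal places: 697.3105 → 4 decimal places, 321.3 → 1 decimal place, 4.949 → 3 decimal places; limit is 1.
Rounded to 1 decimal place: 1023.6 mg.

1023.6 mg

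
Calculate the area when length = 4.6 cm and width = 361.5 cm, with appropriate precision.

1.7 × 10³ cm²

area = 4.6 cm × 361.5 cm = 1662.9 cm².
4.6 has 2 significant figures; 361.5 has 4.
Division/multiplication keeps the fewest: 2 significant figures.
Rounded: 1.7 × 10³ cm².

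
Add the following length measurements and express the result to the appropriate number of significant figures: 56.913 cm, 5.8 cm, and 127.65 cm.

190.4 cm

56.913 cm + 5.8 cm + 127.65 cm = 190.363 cm.
Addition/subtraction keeps the fewest decimal places: 56.913 → 3 decimal places, 5.8 → 1 decimal place, 127.65 → 2 decimal places; limit is 1.
Rounded to 1 decimal place: 190.4 cm.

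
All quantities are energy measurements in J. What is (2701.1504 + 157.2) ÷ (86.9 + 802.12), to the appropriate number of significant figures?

2701.1504 + 157.2 = 2858.3504, limited to 1 d.p. → 5 s.f.; 86.9 + 802.12 = 889.02, limited to 1 d.p. → 4 s.f.
Carrying full precision, 2858.3504 ÷ 889.02 = 3.21516996243…; keep min(5, 4) = 4 s.f.
Rounded to 4 significant figures: 3.215.

3.215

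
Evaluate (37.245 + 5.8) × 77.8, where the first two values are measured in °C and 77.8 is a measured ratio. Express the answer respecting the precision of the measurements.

3.35 × 10^3 °C

37.245 °C + 5.8 °C = 43.045 °C; the sum is limited to 1 decimal place (3 s.f.).
Carrying full precision, 43.045 × 77.8 = 3348.901 °C; 77.8 has 3 s.f., so the result keeps min(3, 3) = 3 s.f.
Rounded to 3 significant figures: 3.35 × 10^3 °C.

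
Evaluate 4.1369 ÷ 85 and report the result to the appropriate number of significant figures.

0.049

4.1369 ÷ 85 = 0.0486694117647…
Multiplication/division keeps the fewest significant figures: 4.1369 → 5 s.f., 85 → 2 s.f.; limit is 2.
Rounded to 2 significant figures: 0.049.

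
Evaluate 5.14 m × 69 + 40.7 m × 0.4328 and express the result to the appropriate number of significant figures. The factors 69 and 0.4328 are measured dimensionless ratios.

3.7 × 10^2 m

5.14 × 69 = 354.66 → 3.5 × 10^2 m (2 s.f., last digit at the 10^1 place).
40.7 × 0.4328 = 17.61496 → 17.6 m (3 s.f., last digit at the 10^-1 place).
Sum: 372.27496 m; keep the coarser place, 10^1.
Result: 3.7 × 10^2 m.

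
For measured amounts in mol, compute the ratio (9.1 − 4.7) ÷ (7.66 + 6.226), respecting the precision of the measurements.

9.1 − 4.7 = 4.4, limited to 1 d.p. → 2 s.f.; 7.66 + 6.226 = 13.886, limited to 2 d.p. → 4 s.f.
Carrying full precision, 4.4 ÷ 13.886 = 0.316865908109…; keep min(2, 4) = 2 s.f.
Rounded to 2 significant figures: 0.32.

0.32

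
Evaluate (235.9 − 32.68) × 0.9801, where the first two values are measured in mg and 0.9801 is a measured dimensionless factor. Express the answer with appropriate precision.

235.9 mg − 32.68 mg = 203.22 mg; the difference is limited to 1 decimal place (4 s.f.).
Carrying full precision, 203.22 × 0.9801 = 199.175922 mg; 0.9801 has 4 s.f., so the result keeps min(4, 4) = 4 s.f.
Rounded to 4 significant figures: 199.2 mg.

199.2 mg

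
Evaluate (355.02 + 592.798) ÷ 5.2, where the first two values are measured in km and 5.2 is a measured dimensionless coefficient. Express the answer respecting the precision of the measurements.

1.8 × 10² km

355.02 km + 592.798 km = 947.818 km; the sum is limited to 2 decimal places (5 s.f.).
Carrying full precision, 947.818 ÷ 5.2 = 182.272692308… km; 5.2 has 2 s.f., so the result keeps min(5, 2) = 2 s.f.
Rounded to 2 significant figures: 1.8 × 10² km.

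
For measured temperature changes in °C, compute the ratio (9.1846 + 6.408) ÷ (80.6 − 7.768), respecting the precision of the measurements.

9.1846 + 6.408 = 15.5926, limited to 3 d.p. → 5 s.f.; 80.6 − 7.768 = 72.832, limited to 1 d.p. → 3 s.f.
Carrying full precision, 15.5926 ÷ 72.832 = 0.214089960457…; keep min(5, 3) = 3 s.f.
Rounded to 3 significant figures: 0.214.

0.214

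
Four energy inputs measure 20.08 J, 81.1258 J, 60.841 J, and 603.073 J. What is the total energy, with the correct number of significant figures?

7.6512 × 10^2 J

20.08 J + 81.1258 J + 60.841 J + 603.073 J = 765.1198 J.
Addition/subtraction keeps the fewest decimal places: 20.08 → 2 decimal places, 81.1258 → 4 decimal places, 60.841 → 3 decimal places, 603.073 → 3 decimal places; limit is 2.
Rounded to 2 decimal places: 7.6512 × 10^2 J.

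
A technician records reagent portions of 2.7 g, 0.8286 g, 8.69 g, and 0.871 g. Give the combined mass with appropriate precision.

2.7 g + 0.8286 g + 8.69 g + 0.871 g = 13.0896 g.
Addition/subtraction keeps the fewest decimal places: 2.7 → 1 decimal place, 0.8286 → 4 decimal places, 8.69 → 2 decimal places, 0.871 → 3 decimal places; limit is 1.
Rounded to 1 decimal place: 13.1 g.

13.1 g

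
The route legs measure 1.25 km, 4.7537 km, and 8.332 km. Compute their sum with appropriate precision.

14.34 km

1.25 km + 4.7537 km + 8.332 km = 14.3357 km.
Addition/subtraction keeps the fewest decimal places: 1.25 → 2 decimal places, 4.7537 → 4 decimal places, 8.332 → 3 decimal places; limit is 2.
Rounded to 2 decimal places: 14.34 km.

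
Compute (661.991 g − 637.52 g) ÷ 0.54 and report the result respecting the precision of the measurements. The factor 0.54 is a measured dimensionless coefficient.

661.991 g − 637.52 g = 24.471 g; the difference is limited to 2 decimal places (4 s.f.).
Carrying full precision, 24.471 ÷ 0.54 = 45.3166666667… g; 0.54 has 2 s.f., so the result keeps min(4, 2) = 2 s.f.
Rounded to 2 significant figures: 45 g.

45 g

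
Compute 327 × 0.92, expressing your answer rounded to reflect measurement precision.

327 × 0.92 = 300.84
Multiplication/division keeps the fewest significant figures: 327 → 3 s.f., 0.92 → 2 s.f.; limit is 2.
Rounded to 2 significant figures: 3.0 × 10^2.

3.0 × 10^2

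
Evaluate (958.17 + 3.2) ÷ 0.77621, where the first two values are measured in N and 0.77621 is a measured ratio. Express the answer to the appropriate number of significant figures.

1239 N

958.17 N + 3.2 N = 961.37 N; the sum is limited to 1 decimal place (4 s.f.).
Carrying full precision, 961.37 ÷ 0.77621 = 1238.54369307… N; 0.77621 has 5 s.f., so the result keeps min(4, 5) = 4 s.f.
Rounded to 4 significant figures: 1239 N.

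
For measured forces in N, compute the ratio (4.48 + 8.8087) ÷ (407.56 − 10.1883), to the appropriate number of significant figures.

4.48 + 8.8087 = 13.2887, limited to 2 d.p. → 4 s.f.; 407.56 − 10.1883 = 397.3717, limited to 2 d.p. → 5 s.f.
Carrying full precision, 13.2887 ÷ 397.3717 = 0.0334414856418…; keep min(4, 5) = 4 s.f.
Rounded to 4 significant figures: 0.03344.

0.03344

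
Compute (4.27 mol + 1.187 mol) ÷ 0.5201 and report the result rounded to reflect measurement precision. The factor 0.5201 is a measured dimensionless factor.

4.27 mol + 1.187 mol = 5.457 mol; the sum is limited to 2 decimal places (3 s.f.).
Carrying full precision, 5.457 ÷ 0.5201 = 10.492213036… mol; 0.5201 has 4 s.f., so the result keeps min(3, 4) = 3 s.f.
Rounded to 3 significant figures: 10.5 mol.

10.5 mol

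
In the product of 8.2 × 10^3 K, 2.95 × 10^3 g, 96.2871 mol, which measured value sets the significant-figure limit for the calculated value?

8.2 × 10^3 K → 2 s.f.; 2.95 × 10^3 g → 3 s.f.; 96.2871 mol → 6 s.f.
The fewest is 2 significant figures, from 8.2 × 10^3 K.

8.2 × 10^3 K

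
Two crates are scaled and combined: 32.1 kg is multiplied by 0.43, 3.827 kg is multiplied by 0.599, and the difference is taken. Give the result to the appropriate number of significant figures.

12 kg

32.1 × 0.43 = 13.803 → 14 kg (2 s.f., last digit at the 10^0 place).
3.827 × 0.599 = 2.292373 → 2.29 kg (3 s.f., last digit at the 10^-2 place).
Difference: 11.510627 kg; keep the coarser place, 10^0.
Result: 12 kg.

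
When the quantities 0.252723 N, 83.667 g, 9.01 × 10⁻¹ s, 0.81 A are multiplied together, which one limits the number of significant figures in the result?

0.252723 N → 6 s.f.; 83.667 g → 5 s.f.; 9.01 × 10⁻¹ s → 3 s.f.; 0.81 A → 2 s.f.
The fewest is 2 significant figures, from 0.81 A.

0.81 A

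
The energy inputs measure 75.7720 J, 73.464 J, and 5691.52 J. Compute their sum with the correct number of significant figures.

5840.76 J

75.7720 J + 73.464 J + 5691.52 J = 5840.7560 J.
Addition/subtraction keeps the fewest decimal places: 75.7720 → 4 decimal places, 73.464 → 3 decimal places, 5691.52 → 2 decimal places; limit is 2.
Rounded to 2 decimal places: 5840.76 J.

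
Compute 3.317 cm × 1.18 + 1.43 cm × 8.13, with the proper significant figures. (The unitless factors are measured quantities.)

15.5 cm

3.317 × 1.18 = 3.91406 → 3.91 cm (3 s.f., last digit at the 10^-2 place).
1.43 × 8.13 = 11.6259 → 11.6 cm (3 s.f., last digit at the 10^-1 place).
Sum: 15.53996 cm; keep the coarser place, 10^-1.
Result: 15.5 cm.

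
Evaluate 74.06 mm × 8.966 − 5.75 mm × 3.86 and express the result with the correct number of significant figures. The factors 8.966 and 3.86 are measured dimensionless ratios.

74.06 × 8.966 = 664.02196 → 664.0 mm (4 s.f., last digit at the 10^-1 place).
5.75 × 3.86 = 22.195 → 22.2 mm (3 s.f., last digit at the 10^-1 place).
Difference: 641.82696 mm; keep the coarser place, 10^-1.
Result: 6.418 × 10² mm.

6.418 × 10² mm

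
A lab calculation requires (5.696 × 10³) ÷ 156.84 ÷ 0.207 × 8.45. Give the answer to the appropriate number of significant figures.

1.48 × 10³

(5.696 × 10³) ÷ 156.84 ÷ 0.207 × 8.45 = 1482.51641416…
Multiplication/division keeps the fewest significant figures: 5.696 × 10³ → 4 s.f., 156.84 → 5 s.f., 0.207 → 3 s.f., 8.45 → 3 s.f.; limit is 3.
Rounded to 3 significant figures: 1.48 × 10³.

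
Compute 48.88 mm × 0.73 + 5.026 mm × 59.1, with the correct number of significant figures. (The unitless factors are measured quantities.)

333 mm

48.88 × 0.73 = 35.6824 → 36 mm (2 s.f., last digit at the 10^0 place).
5.026 × 59.1 = 297.0366 → 297 mm (3 s.f., last digit at the 10^0 place).
Sum: 332.719 mm; keep the coarser place, 10^0.
Result: 333 mm.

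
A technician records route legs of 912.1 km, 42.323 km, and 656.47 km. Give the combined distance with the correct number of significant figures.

912.1 km + 42.323 km + 656.47 km = 1610.893 km.
Addition/subtraction keeps the fewest decimal places: 912.1 → 1 decimal place, 42.323 → 3 decimal places, 656.47 → 2 decimal places; limit is 1.
Rounded to 1 decimal place: 1610.9 km.

1610.9 km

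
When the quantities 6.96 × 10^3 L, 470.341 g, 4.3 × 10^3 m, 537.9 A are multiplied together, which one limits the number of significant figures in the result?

6.96 × 10^3 L → 3 s.f.; 470.341 g → 6 s.f.; 4.3 × 10^3 m → 2 s.f.; 537.9 A → 4 s.f.
The fewest is 2 significant figures, from 4.3 × 10^3 m.

4.3 × 10^3 m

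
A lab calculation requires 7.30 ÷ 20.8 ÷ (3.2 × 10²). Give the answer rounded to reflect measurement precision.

7.30 ÷ 20.8 ÷ (3.2 × 10²) = 0.00109675480769…
Multiplication/division keeps the fewest significant figures: 7.30 → 3 s.f., 20.8 → 3 s.f., 3.2 × 10² → 2 s.f.; limit is 2.
Rounded to 2 significant figures: 0.0011.

0.0011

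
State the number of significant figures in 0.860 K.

0.860: leading zeros are not significant; trailing zeros after a decimal point are significant.

3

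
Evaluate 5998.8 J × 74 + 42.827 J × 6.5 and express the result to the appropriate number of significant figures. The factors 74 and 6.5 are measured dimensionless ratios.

5998.8 × 74 = 443911.2 → 4.4 × 10⁵ J (2 s.f., last digit at the 10^4 place).
42.827 × 6.5 = 278.3755 → 2.8 × 10² J (2 s.f., last digit at the 10^1 place).
Sum: 444189.5755 J; keep the coarser place, 10^4.
Result: 4.4 × 10⁵ J.

4.4 × 10⁵ J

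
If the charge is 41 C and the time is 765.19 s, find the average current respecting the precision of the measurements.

average current = 41 C ÷ 765.19 s = 0.0535814634274… A.
41 has 2 significant figures; 765.19 has 5.
Division/multiplication keeps the fewest: 2 significant figures.
Rounded: 0.054 A.

0.054 A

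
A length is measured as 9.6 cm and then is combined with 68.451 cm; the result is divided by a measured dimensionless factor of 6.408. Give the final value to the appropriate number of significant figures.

9.6 cm + 68.451 cm = 78.051 cm; the sum is limited to 1 decimal place (3 s.f.).
Carrying full precision, 78.051 ÷ 6.408 = 12.1802434457… cm; 6.408 has 4 s.f., so the result keeps min(3, 4) = 3 s.f.
Rounded to 3 significant figures: 12.2 cm.

12.2 cm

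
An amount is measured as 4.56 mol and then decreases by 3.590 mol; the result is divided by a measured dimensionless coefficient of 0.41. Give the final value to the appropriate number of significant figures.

4.56 mol − 3.590 mol = 0.970 mol; the difference is limited to 2 decimal places (2 s.f.).
Carrying full precision, 0.970 ÷ 0.41 = 2.36585365854… mol; 0.41 has 2 s.f., so the result keeps min(2, 2) = 2 s.f.
Rounded to 2 significant figures: 2.4 mol.

2.4 mol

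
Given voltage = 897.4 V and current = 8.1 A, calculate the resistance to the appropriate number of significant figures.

1.1 × 10² Ω

resistance = 897.4 V ÷ 8.1 A = 110.790123457… Ω.
897.4 has 4 significant figures; 8.1 has 2.
Division/multiplication keeps the fewest: 2 significant figures.
Rounded: 1.1 × 10² Ω.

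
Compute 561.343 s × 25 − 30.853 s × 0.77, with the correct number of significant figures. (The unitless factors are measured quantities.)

1.4 × 10⁴ s

561.343 × 25 = 14033.575 → 1.4 × 10⁴ s (2 s.f., last digit at the 10^3 place).
30.853 × 0.77 = 23.75681 → 24 s (2 s.f., last digit at the 10^0 place).
Difference: 14009.81819 s; keep the coarser place, 10^3.
Result: 1.4 × 10⁴ s.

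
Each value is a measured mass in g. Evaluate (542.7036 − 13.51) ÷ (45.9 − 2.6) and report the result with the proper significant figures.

12.2

542.7036 − 13.51 = 529.1936, limited to 2 d.p. → 5 s.f.; 45.9 − 2.6 = 43.3, limited to 1 d.p. → 3 s.f.
Carrying full precision, 529.1936 ÷ 43.3 = 12.2215612009…; keep min(5, 3) = 3 s.f.
Rounded to 3 significant figures: 12.2.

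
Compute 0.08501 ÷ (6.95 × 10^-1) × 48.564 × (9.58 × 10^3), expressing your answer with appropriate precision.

5.69 × 10^4

0.08501 ÷ (6.95 × 10^-1) × 48.564 × (9.58 × 10^3) = 56906.9318435…
Multiplication/division keeps the fewest significant figures: 0.08501 → 4 s.f., 6.95 × 10^-1 → 3 s.f., 48.564 → 5 s.f., 9.58 × 10^3 → 3 s.f.; limit is 3.
Rounded to 3 significant figures: 5.69 × 10^4.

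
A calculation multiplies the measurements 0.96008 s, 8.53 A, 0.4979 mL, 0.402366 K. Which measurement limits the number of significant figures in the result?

8.53 A

0.96008 s → 5 s.f.; 8.53 A → 3 s.f.; 0.4979 mL → 4 s.f.; 0.402366 K → 6 s.f.
The fewest is 3 significant figures, from 8.53 A.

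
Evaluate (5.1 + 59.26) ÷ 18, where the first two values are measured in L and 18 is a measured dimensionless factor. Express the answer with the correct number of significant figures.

5.1 L + 59.26 L = 64.36 L; the sum is limited to 1 decimal place (3 s.f.).
Carrying full precision, 64.36 ÷ 18 = 3.57555555556… L; 18 has 2 s.f., so the result keeps min(3, 2) = 2 s.f.
Rounded to 2 significant figures: 3.6 L.

3.6 L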